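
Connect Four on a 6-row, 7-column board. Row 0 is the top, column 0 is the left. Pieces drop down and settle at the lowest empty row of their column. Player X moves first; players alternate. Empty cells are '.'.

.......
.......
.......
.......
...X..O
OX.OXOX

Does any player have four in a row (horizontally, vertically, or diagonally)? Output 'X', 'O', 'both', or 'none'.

none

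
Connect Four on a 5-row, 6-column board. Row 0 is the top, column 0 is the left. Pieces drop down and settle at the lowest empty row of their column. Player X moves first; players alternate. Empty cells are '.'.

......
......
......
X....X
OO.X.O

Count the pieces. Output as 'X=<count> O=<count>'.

X=3 O=3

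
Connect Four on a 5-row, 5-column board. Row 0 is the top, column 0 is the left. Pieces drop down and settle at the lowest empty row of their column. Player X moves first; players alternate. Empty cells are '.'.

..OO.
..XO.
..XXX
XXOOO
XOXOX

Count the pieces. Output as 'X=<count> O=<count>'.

X=9 O=8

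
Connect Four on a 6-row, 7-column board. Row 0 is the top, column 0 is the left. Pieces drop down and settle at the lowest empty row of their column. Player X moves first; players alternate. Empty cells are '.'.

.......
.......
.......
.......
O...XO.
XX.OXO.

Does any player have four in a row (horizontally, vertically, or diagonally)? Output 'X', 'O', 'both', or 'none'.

none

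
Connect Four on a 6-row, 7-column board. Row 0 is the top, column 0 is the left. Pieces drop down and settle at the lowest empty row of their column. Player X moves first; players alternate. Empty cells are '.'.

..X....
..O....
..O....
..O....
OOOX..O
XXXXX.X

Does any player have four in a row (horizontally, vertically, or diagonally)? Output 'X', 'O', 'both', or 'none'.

both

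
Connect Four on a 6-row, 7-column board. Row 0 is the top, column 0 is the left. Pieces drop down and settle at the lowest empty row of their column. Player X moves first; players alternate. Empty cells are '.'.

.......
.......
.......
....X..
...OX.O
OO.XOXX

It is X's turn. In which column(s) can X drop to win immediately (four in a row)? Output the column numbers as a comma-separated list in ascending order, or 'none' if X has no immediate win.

Answer: none

Derivation:
col 0: drop X → no win
col 1: drop X → no win
col 2: drop X → no win
col 3: drop X → no win
col 4: drop X → no win
col 5: drop X → no win
col 6: drop X → no win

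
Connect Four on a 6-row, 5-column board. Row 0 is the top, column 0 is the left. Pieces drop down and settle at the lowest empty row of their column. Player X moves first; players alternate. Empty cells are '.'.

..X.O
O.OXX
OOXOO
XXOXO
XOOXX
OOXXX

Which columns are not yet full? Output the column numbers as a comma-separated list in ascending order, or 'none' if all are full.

col 0: top cell = '.' → open
col 1: top cell = '.' → open
col 2: top cell = 'X' → FULL
col 3: top cell = '.' → open
col 4: top cell = 'O' → FULL

Answer: 0,1,3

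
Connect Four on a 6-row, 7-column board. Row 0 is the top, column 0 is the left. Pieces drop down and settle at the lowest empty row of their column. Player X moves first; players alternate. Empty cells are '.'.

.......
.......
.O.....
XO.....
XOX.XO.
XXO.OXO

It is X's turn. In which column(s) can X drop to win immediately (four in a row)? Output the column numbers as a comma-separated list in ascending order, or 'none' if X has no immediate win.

Answer: 0

Derivation:
col 0: drop X → WIN!
col 1: drop X → no win
col 2: drop X → no win
col 3: drop X → no win
col 4: drop X → no win
col 5: drop X → no win
col 6: drop X → no win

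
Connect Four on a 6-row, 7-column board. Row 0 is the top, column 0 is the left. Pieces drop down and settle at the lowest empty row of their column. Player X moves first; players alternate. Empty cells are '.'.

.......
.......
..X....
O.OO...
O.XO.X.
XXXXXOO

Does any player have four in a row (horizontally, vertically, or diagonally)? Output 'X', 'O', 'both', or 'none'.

X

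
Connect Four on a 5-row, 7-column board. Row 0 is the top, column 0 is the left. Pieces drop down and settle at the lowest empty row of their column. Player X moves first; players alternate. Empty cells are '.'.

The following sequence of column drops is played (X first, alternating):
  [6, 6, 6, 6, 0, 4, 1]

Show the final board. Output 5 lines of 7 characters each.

Move 1: X drops in col 6, lands at row 4
Move 2: O drops in col 6, lands at row 3
Move 3: X drops in col 6, lands at row 2
Move 4: O drops in col 6, lands at row 1
Move 5: X drops in col 0, lands at row 4
Move 6: O drops in col 4, lands at row 4
Move 7: X drops in col 1, lands at row 4

Answer: .......
......O
......X
......O
XX..O.X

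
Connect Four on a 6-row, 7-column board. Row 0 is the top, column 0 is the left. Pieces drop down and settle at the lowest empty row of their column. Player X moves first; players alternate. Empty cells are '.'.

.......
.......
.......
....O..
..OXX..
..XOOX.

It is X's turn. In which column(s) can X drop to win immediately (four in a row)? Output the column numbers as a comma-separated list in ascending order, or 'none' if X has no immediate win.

Answer: none

Derivation:
col 0: drop X → no win
col 1: drop X → no win
col 2: drop X → no win
col 3: drop X → no win
col 4: drop X → no win
col 5: drop X → no win
col 6: drop X → no win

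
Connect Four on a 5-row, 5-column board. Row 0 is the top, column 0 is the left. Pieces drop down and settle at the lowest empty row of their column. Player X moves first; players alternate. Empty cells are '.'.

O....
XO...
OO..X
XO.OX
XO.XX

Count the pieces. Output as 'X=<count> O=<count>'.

X=7 O=7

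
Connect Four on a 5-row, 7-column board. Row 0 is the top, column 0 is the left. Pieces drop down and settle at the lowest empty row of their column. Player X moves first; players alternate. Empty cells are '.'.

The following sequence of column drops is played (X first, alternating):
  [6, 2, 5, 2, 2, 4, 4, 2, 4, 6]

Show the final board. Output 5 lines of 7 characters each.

Answer: .......
..O....
..X.X..
..O.X.O
..O.OXX

Derivation:
Move 1: X drops in col 6, lands at row 4
Move 2: O drops in col 2, lands at row 4
Move 3: X drops in col 5, lands at row 4
Move 4: O drops in col 2, lands at row 3
Move 5: X drops in col 2, lands at row 2
Move 6: O drops in col 4, lands at row 4
Move 7: X drops in col 4, lands at row 3
Move 8: O drops in col 2, lands at row 1
Move 9: X drops in col 4, lands at row 2
Move 10: O drops in col 6, lands at row 3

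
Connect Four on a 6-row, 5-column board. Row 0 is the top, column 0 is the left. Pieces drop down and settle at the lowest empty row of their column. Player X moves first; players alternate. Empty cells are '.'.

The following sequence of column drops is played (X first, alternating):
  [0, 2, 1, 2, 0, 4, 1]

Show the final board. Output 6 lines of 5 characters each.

Answer: .....
.....
.....
.....
XXO..
XXO.O

Derivation:
Move 1: X drops in col 0, lands at row 5
Move 2: O drops in col 2, lands at row 5
Move 3: X drops in col 1, lands at row 5
Move 4: O drops in col 2, lands at row 4
Move 5: X drops in col 0, lands at row 4
Move 6: O drops in col 4, lands at row 5
Move 7: X drops in col 1, lands at row 4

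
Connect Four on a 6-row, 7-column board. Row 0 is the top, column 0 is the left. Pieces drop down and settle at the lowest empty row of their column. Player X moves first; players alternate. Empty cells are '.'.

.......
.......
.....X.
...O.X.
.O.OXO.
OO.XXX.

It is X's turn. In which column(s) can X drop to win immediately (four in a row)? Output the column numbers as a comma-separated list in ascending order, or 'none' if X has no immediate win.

col 0: drop X → no win
col 1: drop X → no win
col 2: drop X → WIN!
col 3: drop X → no win
col 4: drop X → no win
col 5: drop X → no win
col 6: drop X → WIN!

Answer: 2,6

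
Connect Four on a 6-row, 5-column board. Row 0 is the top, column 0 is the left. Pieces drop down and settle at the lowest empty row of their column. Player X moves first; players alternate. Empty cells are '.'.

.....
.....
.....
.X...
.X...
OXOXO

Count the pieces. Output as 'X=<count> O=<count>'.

X=4 O=3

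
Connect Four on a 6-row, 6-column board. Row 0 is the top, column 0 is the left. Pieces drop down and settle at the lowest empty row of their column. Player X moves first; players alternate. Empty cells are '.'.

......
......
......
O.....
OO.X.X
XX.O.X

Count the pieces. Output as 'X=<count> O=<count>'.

X=5 O=4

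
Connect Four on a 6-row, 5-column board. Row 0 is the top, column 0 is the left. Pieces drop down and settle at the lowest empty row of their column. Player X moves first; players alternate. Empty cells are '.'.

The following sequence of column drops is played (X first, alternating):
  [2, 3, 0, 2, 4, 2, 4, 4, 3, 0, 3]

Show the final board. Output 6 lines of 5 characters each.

Move 1: X drops in col 2, lands at row 5
Move 2: O drops in col 3, lands at row 5
Move 3: X drops in col 0, lands at row 5
Move 4: O drops in col 2, lands at row 4
Move 5: X drops in col 4, lands at row 5
Move 6: O drops in col 2, lands at row 3
Move 7: X drops in col 4, lands at row 4
Move 8: O drops in col 4, lands at row 3
Move 9: X drops in col 3, lands at row 4
Move 10: O drops in col 0, lands at row 4
Move 11: X drops in col 3, lands at row 3

Answer: .....
.....
.....
..OXO
O.OXX
X.XOX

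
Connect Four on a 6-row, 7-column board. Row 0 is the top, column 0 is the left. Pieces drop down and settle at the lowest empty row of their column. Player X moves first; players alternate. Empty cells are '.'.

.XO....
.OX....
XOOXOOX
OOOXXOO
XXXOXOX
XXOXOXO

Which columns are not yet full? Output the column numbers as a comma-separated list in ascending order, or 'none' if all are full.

col 0: top cell = '.' → open
col 1: top cell = 'X' → FULL
col 2: top cell = 'O' → FULL
col 3: top cell = '.' → open
col 4: top cell = '.' → open
col 5: top cell = '.' → open
col 6: top cell = '.' → open

Answer: 0,3,4,5,6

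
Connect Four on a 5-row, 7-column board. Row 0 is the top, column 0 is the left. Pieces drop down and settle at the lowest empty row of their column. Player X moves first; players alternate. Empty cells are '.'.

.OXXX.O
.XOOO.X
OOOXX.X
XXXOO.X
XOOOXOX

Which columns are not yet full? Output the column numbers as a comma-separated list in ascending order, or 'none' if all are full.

col 0: top cell = '.' → open
col 1: top cell = 'O' → FULL
col 2: top cell = 'X' → FULL
col 3: top cell = 'X' → FULL
col 4: top cell = 'X' → FULL
col 5: top cell = '.' → open
col 6: top cell = 'O' → FULL

Answer: 0,5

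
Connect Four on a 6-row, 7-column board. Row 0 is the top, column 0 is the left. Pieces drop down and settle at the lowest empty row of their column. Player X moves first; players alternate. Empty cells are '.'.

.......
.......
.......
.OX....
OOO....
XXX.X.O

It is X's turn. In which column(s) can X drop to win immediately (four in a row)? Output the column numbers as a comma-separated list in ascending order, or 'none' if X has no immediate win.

col 0: drop X → no win
col 1: drop X → no win
col 2: drop X → no win
col 3: drop X → WIN!
col 4: drop X → no win
col 5: drop X → no win
col 6: drop X → no win

Answer: 3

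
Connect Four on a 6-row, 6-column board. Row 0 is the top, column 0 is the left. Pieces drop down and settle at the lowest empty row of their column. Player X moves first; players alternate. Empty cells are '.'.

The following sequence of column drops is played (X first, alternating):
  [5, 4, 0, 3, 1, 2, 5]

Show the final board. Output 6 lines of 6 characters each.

Answer: ......
......
......
......
.....X
XXOOOX

Derivation:
Move 1: X drops in col 5, lands at row 5
Move 2: O drops in col 4, lands at row 5
Move 3: X drops in col 0, lands at row 5
Move 4: O drops in col 3, lands at row 5
Move 5: X drops in col 1, lands at row 5
Move 6: O drops in col 2, lands at row 5
Move 7: X drops in col 5, lands at row 4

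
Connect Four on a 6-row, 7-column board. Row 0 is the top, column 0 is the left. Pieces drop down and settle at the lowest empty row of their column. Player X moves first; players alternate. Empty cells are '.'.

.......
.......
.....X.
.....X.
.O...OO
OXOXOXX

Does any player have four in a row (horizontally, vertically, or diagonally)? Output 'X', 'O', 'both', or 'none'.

none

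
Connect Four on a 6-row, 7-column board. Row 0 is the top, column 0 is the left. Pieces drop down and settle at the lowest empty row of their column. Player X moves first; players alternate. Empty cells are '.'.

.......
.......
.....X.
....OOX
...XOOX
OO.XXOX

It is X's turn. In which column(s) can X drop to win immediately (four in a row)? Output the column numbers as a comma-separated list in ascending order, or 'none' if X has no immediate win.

Answer: 6

Derivation:
col 0: drop X → no win
col 1: drop X → no win
col 2: drop X → no win
col 3: drop X → no win
col 4: drop X → no win
col 5: drop X → no win
col 6: drop X → WIN!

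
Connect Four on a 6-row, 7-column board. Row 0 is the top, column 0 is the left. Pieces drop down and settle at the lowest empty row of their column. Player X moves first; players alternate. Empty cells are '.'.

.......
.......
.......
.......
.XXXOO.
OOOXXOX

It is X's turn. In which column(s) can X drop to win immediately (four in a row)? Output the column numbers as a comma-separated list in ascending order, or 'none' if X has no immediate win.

Answer: 0

Derivation:
col 0: drop X → WIN!
col 1: drop X → no win
col 2: drop X → no win
col 3: drop X → no win
col 4: drop X → no win
col 5: drop X → no win
col 6: drop X → no win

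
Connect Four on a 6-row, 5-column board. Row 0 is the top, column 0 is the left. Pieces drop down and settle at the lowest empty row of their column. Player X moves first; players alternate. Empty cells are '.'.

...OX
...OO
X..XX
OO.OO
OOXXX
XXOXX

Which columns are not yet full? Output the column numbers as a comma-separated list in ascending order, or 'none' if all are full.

col 0: top cell = '.' → open
col 1: top cell = '.' → open
col 2: top cell = '.' → open
col 3: top cell = 'O' → FULL
col 4: top cell = 'X' → FULL

Answer: 0,1,2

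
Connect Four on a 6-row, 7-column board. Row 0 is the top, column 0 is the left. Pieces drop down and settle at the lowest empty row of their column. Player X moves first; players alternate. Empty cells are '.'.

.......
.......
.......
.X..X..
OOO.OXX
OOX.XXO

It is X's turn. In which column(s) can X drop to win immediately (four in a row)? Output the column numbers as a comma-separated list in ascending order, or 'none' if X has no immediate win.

Answer: 3

Derivation:
col 0: drop X → no win
col 1: drop X → no win
col 2: drop X → no win
col 3: drop X → WIN!
col 4: drop X → no win
col 5: drop X → no win
col 6: drop X → no win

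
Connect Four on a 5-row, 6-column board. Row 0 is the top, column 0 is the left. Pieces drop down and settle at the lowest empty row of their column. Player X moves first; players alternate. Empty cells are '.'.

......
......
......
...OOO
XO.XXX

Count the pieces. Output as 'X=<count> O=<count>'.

X=4 O=4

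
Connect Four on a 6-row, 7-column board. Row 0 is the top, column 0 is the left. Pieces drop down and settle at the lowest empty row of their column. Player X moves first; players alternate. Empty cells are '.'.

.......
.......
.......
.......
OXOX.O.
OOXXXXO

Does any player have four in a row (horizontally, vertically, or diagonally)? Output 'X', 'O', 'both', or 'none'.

X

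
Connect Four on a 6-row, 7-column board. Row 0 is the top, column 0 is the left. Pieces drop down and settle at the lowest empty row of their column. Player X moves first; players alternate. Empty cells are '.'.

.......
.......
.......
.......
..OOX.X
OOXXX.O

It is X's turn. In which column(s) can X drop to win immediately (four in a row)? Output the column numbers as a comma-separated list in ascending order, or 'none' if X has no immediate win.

col 0: drop X → no win
col 1: drop X → no win
col 2: drop X → no win
col 3: drop X → no win
col 4: drop X → no win
col 5: drop X → WIN!
col 6: drop X → no win

Answer: 5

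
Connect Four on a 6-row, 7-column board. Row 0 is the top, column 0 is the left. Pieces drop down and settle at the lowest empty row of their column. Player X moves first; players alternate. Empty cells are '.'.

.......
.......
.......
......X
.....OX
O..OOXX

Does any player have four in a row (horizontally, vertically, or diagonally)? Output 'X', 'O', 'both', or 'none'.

none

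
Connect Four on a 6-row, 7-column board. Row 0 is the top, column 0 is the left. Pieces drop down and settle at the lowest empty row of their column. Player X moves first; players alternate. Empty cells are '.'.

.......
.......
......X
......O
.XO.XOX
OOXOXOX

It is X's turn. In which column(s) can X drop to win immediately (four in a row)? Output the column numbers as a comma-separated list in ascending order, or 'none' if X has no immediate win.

col 0: drop X → no win
col 1: drop X → no win
col 2: drop X → no win
col 3: drop X → no win
col 4: drop X → no win
col 5: drop X → no win
col 6: drop X → no win

Answer: none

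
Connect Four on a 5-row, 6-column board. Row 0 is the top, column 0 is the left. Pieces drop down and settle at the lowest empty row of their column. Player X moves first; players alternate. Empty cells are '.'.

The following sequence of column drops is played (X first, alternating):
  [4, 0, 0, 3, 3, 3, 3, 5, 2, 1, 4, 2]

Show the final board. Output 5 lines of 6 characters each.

Move 1: X drops in col 4, lands at row 4
Move 2: O drops in col 0, lands at row 4
Move 3: X drops in col 0, lands at row 3
Move 4: O drops in col 3, lands at row 4
Move 5: X drops in col 3, lands at row 3
Move 6: O drops in col 3, lands at row 2
Move 7: X drops in col 3, lands at row 1
Move 8: O drops in col 5, lands at row 4
Move 9: X drops in col 2, lands at row 4
Move 10: O drops in col 1, lands at row 4
Move 11: X drops in col 4, lands at row 3
Move 12: O drops in col 2, lands at row 3

Answer: ......
...X..
...O..
X.OXX.
OOXOXO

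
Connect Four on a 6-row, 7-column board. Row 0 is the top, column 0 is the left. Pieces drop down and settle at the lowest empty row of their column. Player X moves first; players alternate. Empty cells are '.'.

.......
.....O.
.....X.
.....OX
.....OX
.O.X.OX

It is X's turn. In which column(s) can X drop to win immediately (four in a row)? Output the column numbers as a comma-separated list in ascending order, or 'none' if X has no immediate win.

col 0: drop X → no win
col 1: drop X → no win
col 2: drop X → no win
col 3: drop X → no win
col 4: drop X → no win
col 5: drop X → no win
col 6: drop X → WIN!

Answer: 6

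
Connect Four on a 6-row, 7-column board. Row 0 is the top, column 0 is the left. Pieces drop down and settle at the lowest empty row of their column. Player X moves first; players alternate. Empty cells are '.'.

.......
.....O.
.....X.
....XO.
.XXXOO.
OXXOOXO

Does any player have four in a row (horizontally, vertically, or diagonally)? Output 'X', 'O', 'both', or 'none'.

X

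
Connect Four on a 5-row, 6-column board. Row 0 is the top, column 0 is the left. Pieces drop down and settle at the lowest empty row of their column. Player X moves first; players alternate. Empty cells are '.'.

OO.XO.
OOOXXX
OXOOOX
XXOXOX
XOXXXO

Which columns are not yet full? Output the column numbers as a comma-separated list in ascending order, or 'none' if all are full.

Answer: 2,5

Derivation:
col 0: top cell = 'O' → FULL
col 1: top cell = 'O' → FULL
col 2: top cell = '.' → open
col 3: top cell = 'X' → FULL
col 4: top cell = 'O' → FULL
col 5: top cell = '.' → open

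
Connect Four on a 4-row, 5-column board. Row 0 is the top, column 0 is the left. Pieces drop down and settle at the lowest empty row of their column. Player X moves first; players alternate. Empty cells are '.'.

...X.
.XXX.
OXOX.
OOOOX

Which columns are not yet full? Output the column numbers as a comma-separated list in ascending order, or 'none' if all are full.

col 0: top cell = '.' → open
col 1: top cell = '.' → open
col 2: top cell = '.' → open
col 3: top cell = 'X' → FULL
col 4: top cell = '.' → open

Answer: 0,1,2,4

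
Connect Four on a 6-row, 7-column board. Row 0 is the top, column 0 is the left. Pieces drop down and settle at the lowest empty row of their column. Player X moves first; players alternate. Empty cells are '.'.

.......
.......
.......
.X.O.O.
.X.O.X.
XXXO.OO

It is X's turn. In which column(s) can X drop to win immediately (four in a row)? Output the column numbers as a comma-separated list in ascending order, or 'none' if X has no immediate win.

Answer: 1

Derivation:
col 0: drop X → no win
col 1: drop X → WIN!
col 2: drop X → no win
col 3: drop X → no win
col 4: drop X → no win
col 5: drop X → no win
col 6: drop X → no win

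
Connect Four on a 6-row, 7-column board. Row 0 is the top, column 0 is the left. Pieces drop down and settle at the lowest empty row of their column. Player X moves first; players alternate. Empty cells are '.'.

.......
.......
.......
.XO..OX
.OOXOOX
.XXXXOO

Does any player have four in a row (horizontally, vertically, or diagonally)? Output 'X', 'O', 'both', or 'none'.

X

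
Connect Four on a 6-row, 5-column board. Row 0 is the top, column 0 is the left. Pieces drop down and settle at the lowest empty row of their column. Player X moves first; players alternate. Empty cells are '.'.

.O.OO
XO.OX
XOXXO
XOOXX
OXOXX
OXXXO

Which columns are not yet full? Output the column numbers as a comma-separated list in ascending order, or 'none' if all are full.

Answer: 0,2

Derivation:
col 0: top cell = '.' → open
col 1: top cell = 'O' → FULL
col 2: top cell = '.' → open
col 3: top cell = 'O' → FULL
col 4: top cell = 'O' → FULL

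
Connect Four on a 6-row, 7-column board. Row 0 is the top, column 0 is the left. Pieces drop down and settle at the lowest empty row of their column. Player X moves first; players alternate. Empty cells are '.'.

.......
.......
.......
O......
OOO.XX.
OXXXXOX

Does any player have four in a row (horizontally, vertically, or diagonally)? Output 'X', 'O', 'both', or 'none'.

X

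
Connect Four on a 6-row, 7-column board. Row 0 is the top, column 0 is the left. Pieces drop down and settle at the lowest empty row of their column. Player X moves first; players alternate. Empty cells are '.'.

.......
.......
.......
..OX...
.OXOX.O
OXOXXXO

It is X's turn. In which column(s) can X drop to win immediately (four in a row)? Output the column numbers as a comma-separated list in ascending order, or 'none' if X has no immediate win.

col 0: drop X → no win
col 1: drop X → no win
col 2: drop X → WIN!
col 3: drop X → no win
col 4: drop X → no win
col 5: drop X → no win
col 6: drop X → no win

Answer: 2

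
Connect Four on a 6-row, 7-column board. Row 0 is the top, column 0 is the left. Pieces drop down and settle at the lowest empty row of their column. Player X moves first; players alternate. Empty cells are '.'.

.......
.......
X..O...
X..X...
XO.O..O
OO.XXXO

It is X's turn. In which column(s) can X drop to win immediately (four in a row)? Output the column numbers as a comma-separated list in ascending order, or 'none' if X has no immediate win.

col 0: drop X → WIN!
col 1: drop X → no win
col 2: drop X → WIN!
col 3: drop X → no win
col 4: drop X → no win
col 5: drop X → no win
col 6: drop X → no win

Answer: 0,2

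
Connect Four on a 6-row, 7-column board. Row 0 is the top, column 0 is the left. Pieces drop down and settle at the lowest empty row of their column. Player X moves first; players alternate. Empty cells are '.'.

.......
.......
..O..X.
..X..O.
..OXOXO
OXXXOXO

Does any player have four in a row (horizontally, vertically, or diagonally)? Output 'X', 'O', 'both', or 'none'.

none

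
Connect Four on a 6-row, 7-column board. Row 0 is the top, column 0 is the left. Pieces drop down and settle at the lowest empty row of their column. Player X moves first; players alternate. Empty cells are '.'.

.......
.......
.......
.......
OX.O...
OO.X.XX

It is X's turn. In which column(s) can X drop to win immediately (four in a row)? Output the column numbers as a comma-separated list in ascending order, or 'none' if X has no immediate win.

Answer: 4

Derivation:
col 0: drop X → no win
col 1: drop X → no win
col 2: drop X → no win
col 3: drop X → no win
col 4: drop X → WIN!
col 5: drop X → no win
col 6: drop X → no win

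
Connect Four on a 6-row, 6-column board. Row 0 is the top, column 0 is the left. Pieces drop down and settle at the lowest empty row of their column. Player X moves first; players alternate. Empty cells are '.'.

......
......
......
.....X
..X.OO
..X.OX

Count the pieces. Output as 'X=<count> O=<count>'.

X=4 O=3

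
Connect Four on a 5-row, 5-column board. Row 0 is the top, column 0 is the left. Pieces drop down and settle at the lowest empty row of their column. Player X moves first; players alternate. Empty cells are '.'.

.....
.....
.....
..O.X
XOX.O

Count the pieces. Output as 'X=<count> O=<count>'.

X=3 O=3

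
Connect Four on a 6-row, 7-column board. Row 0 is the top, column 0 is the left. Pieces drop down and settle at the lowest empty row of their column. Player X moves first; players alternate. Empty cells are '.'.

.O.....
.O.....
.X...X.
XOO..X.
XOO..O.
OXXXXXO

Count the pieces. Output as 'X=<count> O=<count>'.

X=10 O=9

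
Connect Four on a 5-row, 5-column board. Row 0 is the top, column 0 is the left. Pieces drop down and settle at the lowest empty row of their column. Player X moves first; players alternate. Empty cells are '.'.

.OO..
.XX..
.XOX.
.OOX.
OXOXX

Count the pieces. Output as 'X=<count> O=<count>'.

X=8 O=7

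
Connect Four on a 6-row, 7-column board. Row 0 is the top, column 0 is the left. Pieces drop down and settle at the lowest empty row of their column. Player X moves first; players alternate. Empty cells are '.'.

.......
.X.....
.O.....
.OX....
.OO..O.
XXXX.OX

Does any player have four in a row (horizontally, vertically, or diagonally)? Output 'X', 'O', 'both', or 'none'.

X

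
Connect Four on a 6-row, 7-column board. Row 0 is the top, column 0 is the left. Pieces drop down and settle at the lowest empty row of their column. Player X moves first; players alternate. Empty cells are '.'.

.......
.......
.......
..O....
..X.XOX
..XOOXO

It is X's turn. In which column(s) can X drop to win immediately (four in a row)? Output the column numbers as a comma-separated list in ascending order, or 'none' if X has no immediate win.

col 0: drop X → no win
col 1: drop X → no win
col 2: drop X → no win
col 3: drop X → no win
col 4: drop X → no win
col 5: drop X → no win
col 6: drop X → no win

Answer: none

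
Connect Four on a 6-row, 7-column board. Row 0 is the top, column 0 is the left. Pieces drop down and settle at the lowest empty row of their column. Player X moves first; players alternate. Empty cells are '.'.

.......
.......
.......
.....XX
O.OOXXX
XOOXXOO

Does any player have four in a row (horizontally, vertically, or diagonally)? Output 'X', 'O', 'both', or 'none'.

none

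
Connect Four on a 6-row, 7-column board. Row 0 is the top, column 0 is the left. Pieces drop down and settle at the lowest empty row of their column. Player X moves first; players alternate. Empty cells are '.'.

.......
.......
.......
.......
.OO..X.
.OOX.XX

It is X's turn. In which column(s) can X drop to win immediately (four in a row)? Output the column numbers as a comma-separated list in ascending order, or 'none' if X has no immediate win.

Answer: 4

Derivation:
col 0: drop X → no win
col 1: drop X → no win
col 2: drop X → no win
col 3: drop X → no win
col 4: drop X → WIN!
col 5: drop X → no win
col 6: drop X → no win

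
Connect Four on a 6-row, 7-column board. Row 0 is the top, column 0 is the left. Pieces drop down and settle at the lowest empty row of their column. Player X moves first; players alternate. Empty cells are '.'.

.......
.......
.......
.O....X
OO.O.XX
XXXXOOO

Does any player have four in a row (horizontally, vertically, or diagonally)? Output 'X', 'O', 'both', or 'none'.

X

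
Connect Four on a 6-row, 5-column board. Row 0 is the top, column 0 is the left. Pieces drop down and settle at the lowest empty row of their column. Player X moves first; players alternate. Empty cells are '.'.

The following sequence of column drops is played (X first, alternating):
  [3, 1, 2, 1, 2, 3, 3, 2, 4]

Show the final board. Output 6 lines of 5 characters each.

Answer: .....
.....
.....
..OX.
.OXO.
.OXXX

Derivation:
Move 1: X drops in col 3, lands at row 5
Move 2: O drops in col 1, lands at row 5
Move 3: X drops in col 2, lands at row 5
Move 4: O drops in col 1, lands at row 4
Move 5: X drops in col 2, lands at row 4
Move 6: O drops in col 3, lands at row 4
Move 7: X drops in col 3, lands at row 3
Move 8: O drops in col 2, lands at row 3
Move 9: X drops in col 4, lands at row 5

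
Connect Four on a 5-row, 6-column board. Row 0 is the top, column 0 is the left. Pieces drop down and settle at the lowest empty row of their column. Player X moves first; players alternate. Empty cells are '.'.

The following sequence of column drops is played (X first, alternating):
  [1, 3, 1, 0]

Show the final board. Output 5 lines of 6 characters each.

Move 1: X drops in col 1, lands at row 4
Move 2: O drops in col 3, lands at row 4
Move 3: X drops in col 1, lands at row 3
Move 4: O drops in col 0, lands at row 4

Answer: ......
......
......
.X....
OX.O..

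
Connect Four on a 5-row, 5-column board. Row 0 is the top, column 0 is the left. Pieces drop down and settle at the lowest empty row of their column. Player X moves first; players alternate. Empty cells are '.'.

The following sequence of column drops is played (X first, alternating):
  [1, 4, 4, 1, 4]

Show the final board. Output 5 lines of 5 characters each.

Move 1: X drops in col 1, lands at row 4
Move 2: O drops in col 4, lands at row 4
Move 3: X drops in col 4, lands at row 3
Move 4: O drops in col 1, lands at row 3
Move 5: X drops in col 4, lands at row 2

Answer: .....
.....
....X
.O..X
.X..O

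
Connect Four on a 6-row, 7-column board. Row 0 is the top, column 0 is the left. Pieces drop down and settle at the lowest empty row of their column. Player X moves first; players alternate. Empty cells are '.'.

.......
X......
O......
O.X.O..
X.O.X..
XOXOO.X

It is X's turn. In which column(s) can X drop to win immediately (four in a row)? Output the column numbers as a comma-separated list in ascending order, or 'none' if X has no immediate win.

col 0: drop X → no win
col 1: drop X → no win
col 2: drop X → no win
col 3: drop X → no win
col 4: drop X → no win
col 5: drop X → no win
col 6: drop X → no win

Answer: none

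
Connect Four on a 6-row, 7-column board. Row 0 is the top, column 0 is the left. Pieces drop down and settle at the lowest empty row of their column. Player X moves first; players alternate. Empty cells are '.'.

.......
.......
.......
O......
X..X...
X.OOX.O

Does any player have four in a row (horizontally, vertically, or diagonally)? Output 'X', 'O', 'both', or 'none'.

none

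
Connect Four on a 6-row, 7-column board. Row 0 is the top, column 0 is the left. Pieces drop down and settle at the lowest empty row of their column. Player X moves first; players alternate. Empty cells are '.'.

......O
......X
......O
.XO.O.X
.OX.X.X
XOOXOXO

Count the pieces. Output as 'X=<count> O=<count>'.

X=9 O=9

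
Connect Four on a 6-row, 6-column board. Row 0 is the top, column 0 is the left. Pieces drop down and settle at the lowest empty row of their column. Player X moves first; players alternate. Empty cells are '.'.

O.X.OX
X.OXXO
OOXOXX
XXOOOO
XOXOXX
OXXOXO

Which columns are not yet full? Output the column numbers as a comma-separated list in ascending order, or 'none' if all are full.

col 0: top cell = 'O' → FULL
col 1: top cell = '.' → open
col 2: top cell = 'X' → FULL
col 3: top cell = '.' → open
col 4: top cell = 'O' → FULL
col 5: top cell = 'X' → FULL

Answer: 1,3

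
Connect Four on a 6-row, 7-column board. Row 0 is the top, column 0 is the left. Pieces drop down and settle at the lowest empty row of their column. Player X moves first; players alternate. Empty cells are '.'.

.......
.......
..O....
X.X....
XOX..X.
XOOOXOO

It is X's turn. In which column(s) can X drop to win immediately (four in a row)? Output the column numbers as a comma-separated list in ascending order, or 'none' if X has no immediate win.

Answer: 0

Derivation:
col 0: drop X → WIN!
col 1: drop X → no win
col 2: drop X → no win
col 3: drop X → no win
col 4: drop X → no win
col 5: drop X → no win
col 6: drop X → no win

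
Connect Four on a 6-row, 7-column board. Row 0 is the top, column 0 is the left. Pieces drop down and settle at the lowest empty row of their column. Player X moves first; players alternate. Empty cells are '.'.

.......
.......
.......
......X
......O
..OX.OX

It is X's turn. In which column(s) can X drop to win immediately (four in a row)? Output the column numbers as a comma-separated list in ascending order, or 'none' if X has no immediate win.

col 0: drop X → no win
col 1: drop X → no win
col 2: drop X → no win
col 3: drop X → no win
col 4: drop X → no win
col 5: drop X → no win
col 6: drop X → no win

Answer: none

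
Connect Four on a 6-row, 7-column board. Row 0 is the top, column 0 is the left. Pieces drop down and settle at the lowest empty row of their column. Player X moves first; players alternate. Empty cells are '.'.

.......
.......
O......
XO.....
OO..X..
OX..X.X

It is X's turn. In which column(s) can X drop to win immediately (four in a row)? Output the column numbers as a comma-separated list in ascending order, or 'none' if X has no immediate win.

col 0: drop X → no win
col 1: drop X → no win
col 2: drop X → no win
col 3: drop X → no win
col 4: drop X → no win
col 5: drop X → no win
col 6: drop X → no win

Answer: none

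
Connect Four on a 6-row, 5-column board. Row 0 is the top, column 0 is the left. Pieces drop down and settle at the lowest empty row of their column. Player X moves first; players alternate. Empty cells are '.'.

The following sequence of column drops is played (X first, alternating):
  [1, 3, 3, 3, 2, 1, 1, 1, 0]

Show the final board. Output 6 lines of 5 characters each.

Move 1: X drops in col 1, lands at row 5
Move 2: O drops in col 3, lands at row 5
Move 3: X drops in col 3, lands at row 4
Move 4: O drops in col 3, lands at row 3
Move 5: X drops in col 2, lands at row 5
Move 6: O drops in col 1, lands at row 4
Move 7: X drops in col 1, lands at row 3
Move 8: O drops in col 1, lands at row 2
Move 9: X drops in col 0, lands at row 5

Answer: .....
.....
.O...
.X.O.
.O.X.
XXXO.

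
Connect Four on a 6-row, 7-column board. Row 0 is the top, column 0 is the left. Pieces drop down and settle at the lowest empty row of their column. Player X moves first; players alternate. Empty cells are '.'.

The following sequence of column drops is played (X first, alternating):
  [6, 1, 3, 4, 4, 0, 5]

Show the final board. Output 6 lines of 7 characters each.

Move 1: X drops in col 6, lands at row 5
Move 2: O drops in col 1, lands at row 5
Move 3: X drops in col 3, lands at row 5
Move 4: O drops in col 4, lands at row 5
Move 5: X drops in col 4, lands at row 4
Move 6: O drops in col 0, lands at row 5
Move 7: X drops in col 5, lands at row 5

Answer: .......
.......
.......
.......
....X..
OO.XOXX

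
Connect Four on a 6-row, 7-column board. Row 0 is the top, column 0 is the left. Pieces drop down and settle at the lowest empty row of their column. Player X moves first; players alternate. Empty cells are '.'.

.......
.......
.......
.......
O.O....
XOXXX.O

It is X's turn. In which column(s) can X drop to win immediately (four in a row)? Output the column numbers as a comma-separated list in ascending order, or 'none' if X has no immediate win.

Answer: 5

Derivation:
col 0: drop X → no win
col 1: drop X → no win
col 2: drop X → no win
col 3: drop X → no win
col 4: drop X → no win
col 5: drop X → WIN!
col 6: drop X → no win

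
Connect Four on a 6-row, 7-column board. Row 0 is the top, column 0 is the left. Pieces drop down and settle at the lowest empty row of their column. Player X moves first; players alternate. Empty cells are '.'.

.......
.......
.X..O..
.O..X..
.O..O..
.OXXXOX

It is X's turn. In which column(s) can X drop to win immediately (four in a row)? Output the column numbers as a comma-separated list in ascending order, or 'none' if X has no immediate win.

Answer: none

Derivation:
col 0: drop X → no win
col 1: drop X → no win
col 2: drop X → no win
col 3: drop X → no win
col 4: drop X → no win
col 5: drop X → no win
col 6: drop X → no win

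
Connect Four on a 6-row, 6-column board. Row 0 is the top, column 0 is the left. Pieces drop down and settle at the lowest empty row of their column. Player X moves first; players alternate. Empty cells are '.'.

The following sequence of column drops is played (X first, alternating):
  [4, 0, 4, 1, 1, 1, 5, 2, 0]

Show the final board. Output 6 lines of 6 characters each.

Move 1: X drops in col 4, lands at row 5
Move 2: O drops in col 0, lands at row 5
Move 3: X drops in col 4, lands at row 4
Move 4: O drops in col 1, lands at row 5
Move 5: X drops in col 1, lands at row 4
Move 6: O drops in col 1, lands at row 3
Move 7: X drops in col 5, lands at row 5
Move 8: O drops in col 2, lands at row 5
Move 9: X drops in col 0, lands at row 4

Answer: ......
......
......
.O....
XX..X.
OOO.XX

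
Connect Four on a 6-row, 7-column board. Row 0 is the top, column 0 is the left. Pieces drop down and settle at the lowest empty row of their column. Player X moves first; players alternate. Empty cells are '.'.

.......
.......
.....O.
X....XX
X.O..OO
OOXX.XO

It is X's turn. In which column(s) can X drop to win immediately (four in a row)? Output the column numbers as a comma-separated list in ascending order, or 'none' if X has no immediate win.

Answer: 4

Derivation:
col 0: drop X → no win
col 1: drop X → no win
col 2: drop X → no win
col 3: drop X → no win
col 4: drop X → WIN!
col 5: drop X → no win
col 6: drop X → no win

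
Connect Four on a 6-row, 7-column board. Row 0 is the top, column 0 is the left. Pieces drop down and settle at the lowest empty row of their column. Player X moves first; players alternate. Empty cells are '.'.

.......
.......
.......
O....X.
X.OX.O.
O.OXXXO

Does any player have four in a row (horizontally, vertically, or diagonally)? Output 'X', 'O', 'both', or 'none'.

none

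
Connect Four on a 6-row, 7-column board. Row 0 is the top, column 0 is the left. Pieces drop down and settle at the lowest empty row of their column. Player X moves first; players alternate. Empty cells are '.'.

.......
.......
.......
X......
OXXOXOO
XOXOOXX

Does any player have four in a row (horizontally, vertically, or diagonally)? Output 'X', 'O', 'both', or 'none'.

none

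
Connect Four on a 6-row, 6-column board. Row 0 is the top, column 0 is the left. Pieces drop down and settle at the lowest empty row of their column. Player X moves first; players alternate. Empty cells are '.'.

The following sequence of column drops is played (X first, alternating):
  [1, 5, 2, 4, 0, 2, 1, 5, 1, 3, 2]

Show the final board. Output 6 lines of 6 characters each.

Answer: ......
......
......
.XX...
.XO..O
XXXOOO

Derivation:
Move 1: X drops in col 1, lands at row 5
Move 2: O drops in col 5, lands at row 5
Move 3: X drops in col 2, lands at row 5
Move 4: O drops in col 4, lands at row 5
Move 5: X drops in col 0, lands at row 5
Move 6: O drops in col 2, lands at row 4
Move 7: X drops in col 1, lands at row 4
Move 8: O drops in col 5, lands at row 4
Move 9: X drops in col 1, lands at row 3
Move 10: O drops in col 3, lands at row 5
Move 11: X drops in col 2, lands at row 3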